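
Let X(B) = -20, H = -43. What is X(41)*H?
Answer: 860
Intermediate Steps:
X(41)*H = -20*(-43) = 860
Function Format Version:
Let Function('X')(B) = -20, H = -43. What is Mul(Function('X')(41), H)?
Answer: 860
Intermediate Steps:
Mul(Function('X')(41), H) = Mul(-20, -43) = 860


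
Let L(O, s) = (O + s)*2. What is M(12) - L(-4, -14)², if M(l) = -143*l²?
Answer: -21888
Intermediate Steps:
L(O, s) = 2*O + 2*s
M(12) - L(-4, -14)² = -143*12² - (2*(-4) + 2*(-14))² = -143*144 - (-8 - 28)² = -20592 - 1*(-36)² = -20592 - 1*1296 = -20592 - 1296 = -21888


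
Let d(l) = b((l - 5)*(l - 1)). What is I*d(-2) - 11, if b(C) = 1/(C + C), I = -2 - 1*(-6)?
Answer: -229/21 ≈ -10.905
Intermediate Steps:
I = 4 (I = -2 + 6 = 4)
b(C) = 1/(2*C)
d(l) = 1/(2*(-1 + l)*(-5 + l)) (d(l) = 1/(2*(((l - 5)*(l - 1)))) = 1/(2*(((-5 + l)*(-1 + l)))) = 1/(2*(((-1 + l)*(-5 + l)))) = (1/((-1 + l)*(-5 + l)))/2 = 1/(2*(-1 + l)*(-5 + l)))
I*d(-2) - 11 = 4*(1/(2*(5 + (-2)² - 6*(-2)))) - 11 = 4*(1/(2*(5 + 4 + 12))) - 11 = 4*((½)/21) - 11 = 4*((½)*(1/21)) - 11 = 4*(1/42) - 11 = 2/21 - 11 = -229/21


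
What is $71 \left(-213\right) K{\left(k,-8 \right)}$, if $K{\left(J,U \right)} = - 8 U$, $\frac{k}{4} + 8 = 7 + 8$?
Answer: $-967872$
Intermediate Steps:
$k = 28$ ($k = -32 + 4 \left(7 + 8\right) = -32 + 4 \cdot 15 = -32 + 60 = 28$)
$71 \left(-213\right) K{\left(k,-8 \right)} = 71 \left(-213\right) \left(\left(-8\right) \left(-8\right)\right) = \left(-15123\right) 64 = -967872$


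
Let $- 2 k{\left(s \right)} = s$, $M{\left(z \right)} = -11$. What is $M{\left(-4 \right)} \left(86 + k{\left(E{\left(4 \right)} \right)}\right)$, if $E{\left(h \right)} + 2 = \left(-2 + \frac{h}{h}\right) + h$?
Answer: $- \frac{1881}{2} \approx -940.5$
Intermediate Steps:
$E{\left(h \right)} = -3 + h$ ($E{\left(h \right)} = -2 - \left(2 - h - \frac{h}{h}\right) = -2 + \left(\left(-2 + 1\right) + h\right) = -2 + \left(-1 + h\right) = -3 + h$)
$k{\left(s \right)} = - \frac{s}{2}$
$M{\left(-4 \right)} \left(86 + k{\left(E{\left(4 \right)} \right)}\right) = - 11 \left(86 - \frac{-3 + 4}{2}\right) = - 11 \left(86 - \frac{1}{2}\right) = \left(-11\right) \frac{171}{2} = - \frac{1881}{2}$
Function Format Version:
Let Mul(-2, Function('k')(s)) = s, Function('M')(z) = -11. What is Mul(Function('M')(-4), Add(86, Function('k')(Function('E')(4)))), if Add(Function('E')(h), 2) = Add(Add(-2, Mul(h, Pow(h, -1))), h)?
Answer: Rational(-1881, 2) ≈ -940.50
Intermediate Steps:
Function('E')(h) = Add(-3, h) (Function('E')(h) = Add(-2, Add(Add(-2, Mul(h, Pow(h, -1))), h)) = Add(-2, Add(Add(-2, 1), h)) = Add(-2, Add(-1, h)) = Add(-3, h))
Function('k')(s) = Mul(Rational(-1, 2), s)
Mul(Function('M')(-4), Add(86, Function('k')(Function('E')(4)))) = Mul(-11, Add(86, Mul(Rational(-1, 2), Add(-3, 4)))) = Mul(-11, Add(86, Mul(Rational(-1, 2), 1))) = Mul(-11, Add(86, Rational(-1, 2))) = Mul(-11, Rational(171, 2)) = Rational(-1881, 2)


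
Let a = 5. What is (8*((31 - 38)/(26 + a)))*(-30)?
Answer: 1680/31 ≈ 54.194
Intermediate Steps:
(8*((31 - 38)/(26 + a)))*(-30) = (8*((31 - 38)/(26 + 5)))*(-30) = (8*(-7/31))*(-30) = -56/31*(-30) = 1680/31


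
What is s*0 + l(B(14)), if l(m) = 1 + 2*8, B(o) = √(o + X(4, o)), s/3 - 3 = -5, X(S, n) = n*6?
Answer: 17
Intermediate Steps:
X(S, n) = 6*n
s = -6 (s = 9 + 3*(-5) = 9 - 15 = -6)
B(o) = √7*√o (B(o) = √(o + 6*o) = √(7*o) = √7*√o)
l(m) = 17 (l(m) = 1 + 16 = 17)
s*0 + l(B(14)) = -6*0 + 17 = 0 + 17 = 17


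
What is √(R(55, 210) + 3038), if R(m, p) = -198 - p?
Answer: √2630 ≈ 51.284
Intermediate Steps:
√(R(55, 210) + 3038) = √((-198 - 1*210) + 3038) = √((-198 - 210) + 3038) = √(-408 + 3038) = √2630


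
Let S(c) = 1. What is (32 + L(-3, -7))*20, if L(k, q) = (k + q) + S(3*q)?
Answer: 460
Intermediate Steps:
L(k, q) = 1 + k + q (L(k, q) = (k + q) + 1 = 1 + k + q)
(32 + L(-3, -7))*20 = (32 + (1 - 3 - 7))*20 = (32 - 9)*20 = 23*20 = 460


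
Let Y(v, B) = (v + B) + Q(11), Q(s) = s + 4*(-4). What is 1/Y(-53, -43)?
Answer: -1/101 ≈ -0.0099010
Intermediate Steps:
Q(s) = -16 + s (Q(s) = s - 16 = -16 + s)
Y(v, B) = -5 + B + v (Y(v, B) = (v + B) + (-16 + 11) = (B + v) - 5 = -5 + B + v)
1/Y(-53, -43) = 1/(-5 - 43 - 53) = 1/(-101) = -1/101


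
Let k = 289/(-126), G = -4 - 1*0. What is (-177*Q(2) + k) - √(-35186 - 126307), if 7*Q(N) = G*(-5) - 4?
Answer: -51265/126 - I*√161493 ≈ -406.87 - 401.86*I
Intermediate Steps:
G = -4 (G = -4 + 0 = -4)
k = -289/126 (k = 289*(-1/126) = -289/126 ≈ -2.2937)
Q(N) = 16/7 (Q(N) = (-4*(-5) - 4)/7 = (20 - 4)/7 = (⅐)*16 = 16/7)
(-177*Q(2) + k) - √(-35186 - 126307) = (-177*16/7 - 289/126) - √(-35186 - 126307) = (-2832/7 - 289/126) - √(-161493) = -51265/126 - I*√161493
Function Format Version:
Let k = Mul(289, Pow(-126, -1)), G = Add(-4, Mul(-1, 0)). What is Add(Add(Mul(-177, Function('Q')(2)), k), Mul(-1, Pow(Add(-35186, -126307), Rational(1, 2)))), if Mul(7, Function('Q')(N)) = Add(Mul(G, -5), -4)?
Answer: Add(Rational(-51265, 126), Mul(-1, I, Pow(161493, Rational(1, 2)))) ≈ Add(-406.87, Mul(-401.86, I))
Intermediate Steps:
G = -4 (G = Add(-4, 0) = -4)
k = Rational(-289, 126) (k = Mul(289, Rational(-1, 126)) = Rational(-289, 126) ≈ -2.2937)
Function('Q')(N) = Rational(16, 7) (Function('Q')(N) = Mul(Rational(1, 7), Add(Mul(-4, -5), -4)) = Mul(Rational(1, 7), Add(20, -4)) = Mul(Rational(1, 7), 16) = Rational(16, 7))
Add(Add(Mul(-177, Function('Q')(2)), k), Mul(-1, Pow(Add(-35186, -126307), Rational(1, 2)))) = Add(Add(Mul(-177, Rational(16, 7)), Rational(-289, 126)), Mul(-1, Pow(Add(-35186, -126307), Rational(1, 2)))) = Add(Add(Rational(-2832, 7), Rational(-289, 126)), Mul(-1, Pow(-161493, Rational(1, 2)))) = Add(Rational(-51265, 126), Mul(-1, Mul(I, Pow(161493, Rational(1, 2))))) = Add(Rational(-51265, 126), Mul(-1, I, Pow(161493, Rational(1, 2))))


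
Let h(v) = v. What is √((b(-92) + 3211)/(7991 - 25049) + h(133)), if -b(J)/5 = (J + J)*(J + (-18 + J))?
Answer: √41815008894/17058 ≈ 11.988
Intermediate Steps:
b(J) = -10*J*(-18 + 2*J) (b(J) = -5*(J + J)*(J + (-18 + J)) = -5*2*J*(-18 + 2*J) = -10*J*(-18 + 2*J))
√((b(-92) + 3211)/(7991 - 25049) + h(133)) = √((20*(-92)*(9 - 1*(-92)) + 3211)/(7991 - 25049) + 133) = √((20*(-92)*(9 + 92) + 3211)/(-17058) + 133) = √((20*(-92)*101 + 3211)*(-1/17058) + 133) = √((-185840 + 3211)*(-1/17058) + 133) = √(-182629*(-1/17058) + 133) = √(182629/17058 + 133) = √(2451343/17058) = √41815008894/17058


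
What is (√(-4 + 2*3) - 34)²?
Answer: (34 - √2)² ≈ 1061.8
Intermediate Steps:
(√(-4 + 2*3) - 34)² = (√(-4 + 6) - 34)² = (√2 - 34)² = (-34 + √2)²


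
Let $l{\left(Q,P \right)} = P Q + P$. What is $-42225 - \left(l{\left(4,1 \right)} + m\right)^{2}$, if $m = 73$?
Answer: $-48309$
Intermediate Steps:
$l{\left(Q,P \right)} = P + P Q$
$-42225 - \left(l{\left(4,1 \right)} + m\right)^{2} = -42225 - \left(1 \left(1 + 4\right) + 73\right)^{2} = -42225 - \left(1 \cdot 5 + 73\right)^{2} = -42225 - \left(5 + 73\right)^{2} = -42225 - 78^{2} = -42225 - 6084 = -48309$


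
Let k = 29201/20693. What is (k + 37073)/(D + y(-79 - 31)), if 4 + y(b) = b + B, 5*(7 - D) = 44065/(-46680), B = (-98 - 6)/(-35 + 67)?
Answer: -35811999277200/106313536301 ≈ -336.85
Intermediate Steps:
B = -13/4 (B = -104/32 = -104*1/32 = -13/4 ≈ -3.2500)
D = 335573/46680 (D = 7 - 8813/(-46680) = 7 - 8813*(-1)/46680 = 7 - ⅕*(-8813/9336) = 7 + 8813/46680 = 335573/46680 ≈ 7.1888)
k = 29201/20693 (k = 29201*(1/20693) = 29201/20693 ≈ 1.4112)
y(b) = -29/4 + b (y(b) = -4 + (b - 13/4) = -4 + (-13/4 + b) = -29/4 + b)
(k + 37073)/(D + y(-79 - 31)) = (29201/20693 + 37073)/(335573/46680 + (-29/4 + (-79 - 31))) = 767180790/(20693*(335573/46680 + (-29/4 - 110))) = 767180790/(20693*(335573/46680 - 469/4)) = 767180790/(20693*(-5137657/46680)) = (767180790/20693)*(-46680/5137657) = -35811999277200/106313536301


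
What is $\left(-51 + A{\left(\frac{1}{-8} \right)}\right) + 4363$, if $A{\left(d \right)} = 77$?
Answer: $4389$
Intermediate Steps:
$\left(-51 + A{\left(\frac{1}{-8} \right)}\right) + 4363 = \left(-51 + 77\right) + 4363 = 26 + 4363 = 4389$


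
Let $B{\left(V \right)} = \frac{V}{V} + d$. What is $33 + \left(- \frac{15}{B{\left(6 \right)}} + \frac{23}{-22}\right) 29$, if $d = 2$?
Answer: $- \frac{3131}{22} \approx -142.32$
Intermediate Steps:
$B{\left(V \right)} = 3$ ($B{\left(V \right)} = \frac{V}{V} + 2 = 1 + 2 = 3$)
$33 + \left(- \frac{15}{B{\left(6 \right)}} + \frac{23}{-22}\right) 29 = 33 + \left(- \frac{15}{3} + \frac{23}{-22}\right) 29 = 33 + \left(\left(-15\right) \frac{1}{3} + 23 \left(- \frac{1}{22}\right)\right) 29 = 33 + \left(-5 - \frac{23}{22}\right) 29 = 33 - \frac{3857}{22} = - \frac{3131}{22}$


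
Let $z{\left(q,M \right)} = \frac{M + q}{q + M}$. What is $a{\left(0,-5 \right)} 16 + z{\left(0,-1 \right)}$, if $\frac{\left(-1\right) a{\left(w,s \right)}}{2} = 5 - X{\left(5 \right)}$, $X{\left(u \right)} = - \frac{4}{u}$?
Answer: $- \frac{923}{5} \approx -184.6$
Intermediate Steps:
$z{\left(q,M \right)} = 1$ ($z{\left(q,M \right)} = \frac{M + q}{M + q} = 1$)
$a{\left(w,s \right)} = - \frac{58}{5}$ ($a{\left(w,s \right)} = - 2 \left(5 - - \frac{4}{5}\right) = - 2 \left(5 + \frac{4}{5}\right) = \left(-2\right) \frac{29}{5} = - \frac{58}{5}$)
$a{\left(0,-5 \right)} 16 + z{\left(0,-1 \right)} = \left(- \frac{58}{5}\right) 16 + 1 = - \frac{928}{5} + 1 = - \frac{923}{5}$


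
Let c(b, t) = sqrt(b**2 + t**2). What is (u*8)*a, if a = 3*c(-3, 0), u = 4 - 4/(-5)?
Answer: 1728/5 ≈ 345.60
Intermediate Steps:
u = 24/5 (u = 4 - 4*(-1)/5 = 4 - 1*(-4/5) = 4 + 4/5 = 24/5 ≈ 4.8000)
a = 9 (a = 3*sqrt((-3)**2 + 0**2) = 3*sqrt(9 + 0) = 3*sqrt(9) = 3*3 = 9)
(u*8)*a = ((24/5)*8)*9 = (192/5)*9 = 1728/5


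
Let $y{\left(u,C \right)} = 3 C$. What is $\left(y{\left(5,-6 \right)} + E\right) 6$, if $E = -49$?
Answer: $-402$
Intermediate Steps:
$\left(y{\left(5,-6 \right)} + E\right) 6 = \left(3 \left(-6\right) - 49\right) 6 = \left(-18 - 49\right) 6 = \left(-67\right) 6 = -402$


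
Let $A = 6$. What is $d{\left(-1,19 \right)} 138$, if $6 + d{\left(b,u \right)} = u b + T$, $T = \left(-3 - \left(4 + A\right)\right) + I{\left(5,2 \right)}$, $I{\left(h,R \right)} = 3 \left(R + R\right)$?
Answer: $-3588$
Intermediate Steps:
$I{\left(h,R \right)} = 6 R$ ($I{\left(h,R \right)} = 3 \cdot 2 R = 6 R$)
$T = -1$ ($T = \left(-3 - 10\right) + 6 \cdot 2 = \left(-3 - 10\right) + 12 = -13 + 12 = -1$)
$d{\left(b,u \right)} = -7 + b u$ ($d{\left(b,u \right)} = -6 + \left(u b - 1\right) = -6 + \left(b u - 1\right) = -6 + \left(-1 + b u\right) = -7 + b u$)
$d{\left(-1,19 \right)} 138 = \left(-7 - 19\right) 138 = \left(-26\right) 138 = -3588$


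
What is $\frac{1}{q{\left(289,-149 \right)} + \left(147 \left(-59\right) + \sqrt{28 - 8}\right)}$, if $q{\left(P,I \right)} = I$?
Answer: $- \frac{4411}{38913832} - \frac{\sqrt{5}}{38913832} \approx -0.00011341$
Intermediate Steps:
$\frac{1}{q{\left(289,-149 \right)} + \left(147 \left(-59\right) + \sqrt{28 - 8}\right)} = \frac{1}{-149 + \left(147 \left(-59\right) + \sqrt{28 - 8}\right)} = \frac{1}{-149 - \left(8673 - \sqrt{20}\right)} = \frac{1}{-149 - \left(8673 - 2 \sqrt{5}\right)} = \frac{1}{-8822 + 2 \sqrt{5}}$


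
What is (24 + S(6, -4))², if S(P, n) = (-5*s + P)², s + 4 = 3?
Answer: 21025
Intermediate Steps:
s = -1 (s = -4 + 3 = -1)
S(P, n) = (5 + P)² (S(P, n) = (-5*(-1) + P)² = (5 + P)²)
(24 + S(6, -4))² = (24 + (5 + 6)²)² = (24 + 11²)² = (24 + 121)² = 145² = 21025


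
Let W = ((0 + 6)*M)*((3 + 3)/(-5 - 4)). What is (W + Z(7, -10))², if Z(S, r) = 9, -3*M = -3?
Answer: 25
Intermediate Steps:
M = 1 (M = -⅓*(-3) = 1)
W = -4 (W = ((0 + 6)*1)*((3 + 3)/(-5 - 4)) = (6*1)*(6/(-9)) = 6*(6*(-⅑)) = 6*(-⅔) = -4)
(W + Z(7, -10))² = (-4 + 9)² = 5² = 25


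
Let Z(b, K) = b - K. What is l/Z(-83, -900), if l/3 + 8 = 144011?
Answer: 432009/817 ≈ 528.77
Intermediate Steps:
l = 432009 (l = -24 + 3*144011 = -24 + 432033 = 432009)
l/Z(-83, -900) = 432009/(-83 - 1*(-900)) = 432009/(-83 + 900) = 432009/817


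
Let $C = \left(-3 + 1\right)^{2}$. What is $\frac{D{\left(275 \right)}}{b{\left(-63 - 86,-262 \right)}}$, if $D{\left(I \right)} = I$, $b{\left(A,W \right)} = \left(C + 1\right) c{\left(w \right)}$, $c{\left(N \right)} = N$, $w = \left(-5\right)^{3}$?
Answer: $- \frac{11}{25} \approx -0.44$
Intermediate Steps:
$w = -125$
$C = 4$ ($C = \left(-2\right)^{2} = 4$)
$b{\left(A,W \right)} = -625$ ($b{\left(A,W \right)} = \left(4 + 1\right) \left(-125\right) = 5 \left(-125\right) = -625$)
$\frac{D{\left(275 \right)}}{b{\left(-63 - 86,-262 \right)}} = \frac{275}{-625} = 275 \left(- \frac{1}{625}\right) = - \frac{11}{25}$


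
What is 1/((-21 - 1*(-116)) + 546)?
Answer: 1/641 ≈ 0.0015601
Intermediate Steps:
1/((-21 - 1*(-116)) + 546) = 1/((-21 + 116) + 546) = 1/(95 + 546) = 1/641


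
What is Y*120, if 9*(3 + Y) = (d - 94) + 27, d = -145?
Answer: -9560/3 ≈ -3186.7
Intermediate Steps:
Y = -239/9 (Y = -3 + ((-145 - 94) + 27)/9 = -3 + (-239 + 27)/9 = -3 + (⅑)*(-212) = -3 - 212/9 = -239/9 ≈ -26.556)
Y*120 = -239/9*120 = -9560/3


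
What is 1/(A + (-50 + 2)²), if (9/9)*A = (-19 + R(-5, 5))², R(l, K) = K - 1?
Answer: 1/2529 ≈ 0.00039541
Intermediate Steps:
R(l, K) = -1 + K
A = 225 (A = (-19 + (-1 + 5))² = (-19 + 4)² = (-15)² = 225)
1/(A + (-50 + 2)²) = 1/(225 + (-50 + 2)²) = 1/(225 + (-48)²) = 1/(225 + 2304) = 1/2529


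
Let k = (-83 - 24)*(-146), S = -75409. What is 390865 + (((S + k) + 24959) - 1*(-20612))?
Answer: 376649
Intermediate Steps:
k = 15622 (k = -107*(-146) = 15622)
390865 + (((S + k) + 24959) - 1*(-20612)) = 390865 + (((-75409 + 15622) + 24959) - 1*(-20612)) = 390865 + ((-59787 + 24959) + 20612) = 390865 + (-34828 + 20612) = 390865 - 14216 = 376649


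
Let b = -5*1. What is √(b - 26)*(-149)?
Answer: -149*I*√31 ≈ -829.6*I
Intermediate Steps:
b = -5
√(b - 26)*(-149) = √(-5 - 26)*(-149) = √(-31)*(-149) = (I*√31)*(-149) = -149*I*√31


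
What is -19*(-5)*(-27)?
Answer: -2565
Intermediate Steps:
-19*(-5)*(-27) = 95*(-27) = -2565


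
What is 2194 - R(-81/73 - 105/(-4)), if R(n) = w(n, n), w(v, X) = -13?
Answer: 2207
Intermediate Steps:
R(n) = -13
2194 - R(-81/73 - 105/(-4)) = 2194 - 1*(-13) = 2194 + 13 = 2207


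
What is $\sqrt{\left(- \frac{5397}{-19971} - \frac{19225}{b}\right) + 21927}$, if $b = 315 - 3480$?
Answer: $\frac{17 \sqrt{339539615179}}{66887} \approx 148.1$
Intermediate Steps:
$b = -3165$
$\sqrt{\left(- \frac{5397}{-19971} - \frac{19225}{b}\right) + 21927} = \sqrt{\left(- \frac{5397}{-19971} - \frac{19225}{-3165}\right) + 21927} = \sqrt{\left(\left(-5397\right) \left(- \frac{1}{19971}\right) - - \frac{3845}{633}\right) + 21927} = \sqrt{\left(\frac{257}{951} + \frac{3845}{633}\right) + 21927} = \sqrt{\frac{424364}{66887} + 21927} = \sqrt{\frac{1467055613}{66887}} = \frac{17 \sqrt{339539615179}}{66887}$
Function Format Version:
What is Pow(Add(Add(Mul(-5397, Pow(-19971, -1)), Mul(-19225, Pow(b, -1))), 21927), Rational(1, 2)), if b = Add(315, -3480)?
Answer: Mul(Rational(17, 66887), Pow(339539615179, Rational(1, 2))) ≈ 148.10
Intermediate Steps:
b = -3165
Pow(Add(Add(Mul(-5397, Pow(-19971, -1)), Mul(-19225, Pow(b, -1))), 21927), Rational(1, 2)) = Pow(Add(Add(Mul(-5397, Pow(-19971, -1)), Mul(-19225, Pow(-3165, -1))), 21927), Rational(1, 2)) = Pow(Add(Add(Mul(-5397, Rational(-1, 19971)), Mul(-19225, Rational(-1, 3165))), 21927), Rational(1, 2)) = Pow(Add(Add(Rational(257, 951), Rational(3845, 633)), 21927), Rational(1, 2)) = Pow(Add(Rational(424364, 66887), 21927), Rational(1, 2)) = Pow(Rational(1467055613, 66887), Rational(1, 2)) = Mul(Rational(17, 66887), Pow(339539615179, Rational(1, 2)))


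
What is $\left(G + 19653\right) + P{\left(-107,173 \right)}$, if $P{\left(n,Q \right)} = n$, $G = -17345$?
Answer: $2201$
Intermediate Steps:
$\left(G + 19653\right) + P{\left(-107,173 \right)} = \left(-17345 + 19653\right) - 107 = 2308 - 107 = 2201$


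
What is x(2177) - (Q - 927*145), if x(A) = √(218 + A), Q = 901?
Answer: 133514 + √2395 ≈ 1.3356e+5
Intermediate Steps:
x(2177) - (Q - 927*145) = √(218 + 2177) - (901 - 927*145) = √2395 - (901 - 134415) = √2395 - 1*(-133514) = √2395 + 133514 = 133514 + √2395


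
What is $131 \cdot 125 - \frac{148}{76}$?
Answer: $\frac{311088}{19} \approx 16373.0$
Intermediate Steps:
$131 \cdot 125 - \frac{148}{76} = 16375 - \frac{37}{19} = \frac{311088}{19}$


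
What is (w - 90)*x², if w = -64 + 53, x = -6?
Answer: -3636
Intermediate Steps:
w = -11
(w - 90)*x² = (-11 - 90)*(-6)² = -101*36 = -3636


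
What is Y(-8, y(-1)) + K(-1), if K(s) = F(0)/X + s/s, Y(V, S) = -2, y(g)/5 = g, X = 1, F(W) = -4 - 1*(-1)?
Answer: -4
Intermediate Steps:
F(W) = -3 (F(W) = -4 + 1 = -3)
y(g) = 5*g
K(s) = -2 (K(s) = -3/1 + s/s = -3*1 + 1 = -3 + 1 = -2)
Y(-8, y(-1)) + K(-1) = -2 - 2 = -4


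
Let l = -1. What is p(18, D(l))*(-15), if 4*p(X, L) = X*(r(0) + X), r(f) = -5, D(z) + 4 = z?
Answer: -1755/2 ≈ -877.50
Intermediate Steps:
D(z) = -4 + z
p(X, L) = X*(-5 + X)/4 (p(X, L) = (X*(-5 + X))/4 = X*(-5 + X)/4)
p(18, D(l))*(-15) = ((1/4)*18*(-5 + 18))*(-15) = ((1/4)*18*13)*(-15) = (117/2)*(-15) = -1755/2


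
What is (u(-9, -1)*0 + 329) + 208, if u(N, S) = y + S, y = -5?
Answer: 537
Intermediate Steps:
u(N, S) = -5 + S
(u(-9, -1)*0 + 329) + 208 = ((-5 - 1)*0 + 329) + 208 = (-6*0 + 329) + 208 = (0 + 329) + 208 = 329 + 208 = 537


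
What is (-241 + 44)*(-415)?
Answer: 81755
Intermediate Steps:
(-241 + 44)*(-415) = -197*(-415) = 81755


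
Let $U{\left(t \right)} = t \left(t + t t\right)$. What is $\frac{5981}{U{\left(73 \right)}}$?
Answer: $\frac{5981}{394346} \approx 0.015167$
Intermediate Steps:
$U{\left(t \right)} = t \left(t + t^{2}\right)$
$\frac{5981}{U{\left(73 \right)}} = \frac{5981}{73^{2} \left(1 + 73\right)} = \frac{5981}{5329 \cdot 74} = \frac{5981}{394346}$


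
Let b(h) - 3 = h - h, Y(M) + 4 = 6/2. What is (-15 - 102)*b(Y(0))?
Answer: -351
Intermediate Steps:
Y(M) = -1 (Y(M) = -4 + 6/2 = -4 + 6*(½) = -4 + 3 = -1)
b(h) = 3 (b(h) = 3 + (h - h) = 3 + 0 = 3)
(-15 - 102)*b(Y(0)) = (-15 - 102)*3 = -117*3 = -351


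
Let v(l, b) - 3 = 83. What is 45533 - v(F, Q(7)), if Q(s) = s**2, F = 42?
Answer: 45447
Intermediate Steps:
v(l, b) = 86 (v(l, b) = 3 + 83 = 86)
45533 - v(F, Q(7)) = 45533 - 1*86 = 45533 - 86 = 45447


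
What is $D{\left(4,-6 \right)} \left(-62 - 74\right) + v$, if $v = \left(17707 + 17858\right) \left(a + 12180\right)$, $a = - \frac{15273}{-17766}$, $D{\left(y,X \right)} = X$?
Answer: $\frac{285054213463}{658} \approx 4.3321 \cdot 10^{8}$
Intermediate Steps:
$a = \frac{1697}{1974}$ ($a = \left(-15273\right) \left(- \frac{1}{17766}\right) = \frac{1697}{1974} \approx 0.85968$)
$v = \frac{285053676535}{658}$ ($v = \left(17707 + 17858\right) \left(\frac{1697}{1974} + 12180\right) = 35565 \cdot \frac{24045017}{1974} = \frac{285053676535}{658} \approx 4.3321 \cdot 10^{8}$)
$D{\left(4,-6 \right)} \left(-62 - 74\right) + v = - 6 \left(-62 - 74\right) + \frac{285053676535}{658} = \left(-6\right) \left(-136\right) + \frac{285053676535}{658} = 816 + \frac{285053676535}{658} = \frac{285054213463}{658}$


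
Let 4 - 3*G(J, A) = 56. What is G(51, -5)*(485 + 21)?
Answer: -26312/3 ≈ -8770.7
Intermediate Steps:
G(J, A) = -52/3 (G(J, A) = 4/3 - ⅓*56 = 4/3 - 56/3 = -52/3)
G(51, -5)*(485 + 21) = -52*(485 + 21)/3 = -52/3*506 = -26312/3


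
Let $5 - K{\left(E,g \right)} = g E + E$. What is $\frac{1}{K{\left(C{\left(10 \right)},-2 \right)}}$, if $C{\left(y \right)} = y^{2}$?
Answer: $\frac{1}{105} \approx 0.0095238$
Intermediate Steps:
$K{\left(E,g \right)} = 5 - E - E g$ ($K{\left(E,g \right)} = 5 - \left(g E + E\right) = 5 - \left(E g + E\right) = 5 - \left(E + E g\right) = 5 - E - E g$)
$\frac{1}{K{\left(C{\left(10 \right)},-2 \right)}} = \frac{1}{5 - 10^{2} - 10^{2} \left(-2\right)} = \frac{1}{5 - 100 - 100 \left(-2\right)} = \frac{1}{5 - 100 + 200} = \frac{1}{105}$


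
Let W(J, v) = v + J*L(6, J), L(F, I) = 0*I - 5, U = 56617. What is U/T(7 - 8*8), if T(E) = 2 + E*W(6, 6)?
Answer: 56617/1370 ≈ 41.326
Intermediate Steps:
L(F, I) = -5 (L(F, I) = 0 - 5 = -5)
W(J, v) = v - 5*J (W(J, v) = v + J*(-5) = v - 5*J)
T(E) = 2 - 24*E (T(E) = 2 + E*(6 - 5*6) = 2 + E*(6 - 30) = 2 + E*(-24) = 2 - 24*E)
U/T(7 - 8*8) = 56617/(2 - 24*(7 - 8*8)) = 56617/(2 - 24*(7 - 64)) = 56617/(2 - 24*(-57)) = 56617/(2 + 1368) = 56617/1370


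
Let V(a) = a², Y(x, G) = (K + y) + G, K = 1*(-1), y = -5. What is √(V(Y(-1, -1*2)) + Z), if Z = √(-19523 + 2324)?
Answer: √(64 + 21*I*√39) ≈ 10.245 + 6.4003*I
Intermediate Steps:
K = -1
Y(x, G) = -6 + G (Y(x, G) = (-1 - 5) + G = -6 + G)
Z = 21*I*√39 (Z = √(-17199) = 21*I*√39 ≈ 131.15*I)
√(V(Y(-1, -1*2)) + Z) = √((-6 - 1*2)² + 21*I*√39) = √((-6 - 2)² + 21*I*√39) = √((-8)² + 21*I*√39) = √(64 + 21*I*√39)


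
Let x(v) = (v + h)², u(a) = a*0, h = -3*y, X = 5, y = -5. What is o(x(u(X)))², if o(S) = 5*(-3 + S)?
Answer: 1232100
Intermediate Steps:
h = 15 (h = -3*(-5) = 15)
u(a) = 0
x(v) = (15 + v)² (x(v) = (v + 15)² = (15 + v)²)
o(S) = -15 + 5*S
o(x(u(X)))² = (-15 + 5*(15 + 0)²)² = (-15 + 5*15²)² = (-15 + 5*225)² = (-15 + 1125)² = 1110² = 1232100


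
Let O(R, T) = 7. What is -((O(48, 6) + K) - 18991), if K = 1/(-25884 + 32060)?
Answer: 117245183/6176 ≈ 18984.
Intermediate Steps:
K = 1/6176 ≈ 0.00016192
-((O(48, 6) + K) - 18991) = -((7 + 1/6176) - 18991) = -(43233/6176 - 18991) = -1*(-117245183/6176) = 117245183/6176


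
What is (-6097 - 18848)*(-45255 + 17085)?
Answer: 702700650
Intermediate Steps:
(-6097 - 18848)*(-45255 + 17085) = -24945*(-28170) = 702700650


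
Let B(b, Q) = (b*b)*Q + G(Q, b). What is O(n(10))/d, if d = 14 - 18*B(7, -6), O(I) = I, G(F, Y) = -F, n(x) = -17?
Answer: -17/5198 ≈ -0.0032705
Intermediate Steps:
B(b, Q) = -Q + Q*b² (B(b, Q) = (b*b)*Q - Q = b²*Q - Q = Q*b² - Q = -Q + Q*b²)
d = 5198 (d = 14 - (-108)*(-1 + 7²) = 14 - (-108)*(-1 + 49) = 14 - (-108)*48 = 14 - 18*(-288) = 14 + 5184 = 5198)
O(n(10))/d = -17/5198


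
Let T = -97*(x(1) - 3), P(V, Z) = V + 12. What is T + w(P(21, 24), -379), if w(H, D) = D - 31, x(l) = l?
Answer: -216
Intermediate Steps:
P(V, Z) = 12 + V
w(H, D) = -31 + D
T = 194 (T = -97*(1 - 3) = -97*(-2) = 194)
T + w(P(21, 24), -379) = 194 + (-31 - 379) = 194 - 410 = -216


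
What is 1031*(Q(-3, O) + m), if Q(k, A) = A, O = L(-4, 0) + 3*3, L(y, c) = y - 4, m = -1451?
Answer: -1494950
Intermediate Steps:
L(y, c) = -4 + y
O = 1 (O = (-4 - 4) + 3*3 = -8 + 9 = 1)
1031*(Q(-3, O) + m) = 1031*(1 - 1451) = 1031*(-1450) = -1494950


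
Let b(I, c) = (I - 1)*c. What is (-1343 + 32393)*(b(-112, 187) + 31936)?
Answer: 335495250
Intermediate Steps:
b(I, c) = c*(-1 + I) (b(I, c) = (-1 + I)*c = c*(-1 + I))
(-1343 + 32393)*(b(-112, 187) + 31936) = (-1343 + 32393)*(187*(-1 - 112) + 31936) = 31050*(187*(-113) + 31936) = 31050*(-21131 + 31936) = 31050*10805 = 335495250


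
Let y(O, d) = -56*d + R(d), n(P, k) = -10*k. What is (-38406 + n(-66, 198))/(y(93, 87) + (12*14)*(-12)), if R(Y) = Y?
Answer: 13462/2267 ≈ 5.9382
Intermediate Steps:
y(O, d) = -55*d (y(O, d) = -56*d + d = -55*d)
(-38406 + n(-66, 198))/(y(93, 87) + (12*14)*(-12)) = (-38406 - 10*198)/(-55*87 + (12*14)*(-12)) = (-38406 - 1980)/(-4785 + 168*(-12)) = -40386/(-4785 - 2016) = -40386/(-6801) = -40386*(-1/6801) = 13462/2267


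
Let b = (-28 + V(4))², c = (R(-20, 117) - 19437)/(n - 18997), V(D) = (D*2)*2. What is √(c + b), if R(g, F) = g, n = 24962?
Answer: √5007635395/5965 ≈ 11.863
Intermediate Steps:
V(D) = 4*D (V(D) = (2*D)*2 = 4*D)
c = -19457/5965 (c = (-20 - 19437)/(24962 - 18997) = -19457/5965 ≈ -3.2619)
b = 144 (b = (-28 + 4*4)² = (-28 + 16)² = (-12)² = 144)
√(c + b) = √(-19457/5965 + 144) = √(839503/5965) = √5007635395/5965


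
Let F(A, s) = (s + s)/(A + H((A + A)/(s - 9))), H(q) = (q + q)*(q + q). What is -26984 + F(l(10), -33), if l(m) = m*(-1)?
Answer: -54088367/2005 ≈ -26977.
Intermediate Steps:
l(m) = -m
H(q) = 4*q**2 (H(q) = (2*q)*(2*q) = 4*q**2)
F(A, s) = 2*s/(A + 16*A**2/(-9 + s)**2) (F(A, s) = (s + s)/(A + 4*((A + A)/(s - 9))**2) = (2*s)/(A + 4*((2*A)/(-9 + s))**2) = (2*s)/(A + 4*(2*A/(-9 + s))**2) = (2*s)/(A + 4*(4*A**2/(-9 + s)**2)) = (2*s)/(A + 16*A**2/(-9 + s)**2) = 2*s/(A + 16*A**2/(-9 + s)**2))
-26984 + F(l(10), -33) = -26984 + 2*(-33)*(-9 - 33)**2/(-1*10*((-9 - 33)**2 + 16*(-1*10))) = -26984 + 2*(-33)*(-42)**2/(-10*((-42)**2 + 16*(-10))) = -26984 + 2*(-33)*(-1/10)*1764/(1764 - 160) = -26984 + 2*(-33)*(-1/10)*1764/1604 = -26984 + 2*(-33)*(-1/10)*1764*(1/1604) = -26984 + 14553/2005 = -54088367/2005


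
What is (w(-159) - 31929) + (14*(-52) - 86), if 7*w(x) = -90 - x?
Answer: -229132/7 ≈ -32733.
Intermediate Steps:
w(x) = -90/7 - x/7 (w(x) = (-90 - x)/7 = -90/7 - x/7)
(w(-159) - 31929) + (14*(-52) - 86) = ((-90/7 - ⅐*(-159)) - 31929) + (14*(-52) - 86) = ((-90/7 + 159/7) - 31929) + (-728 - 86) = (69/7 - 31929) - 814 = -223434/7 - 814 = -229132/7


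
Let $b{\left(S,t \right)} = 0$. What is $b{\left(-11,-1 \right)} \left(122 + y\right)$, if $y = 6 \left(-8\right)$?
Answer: $0$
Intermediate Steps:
$y = -48$
$b{\left(-11,-1 \right)} \left(122 + y\right) = 0 \left(122 - 48\right) = 0 \cdot 74 = 0$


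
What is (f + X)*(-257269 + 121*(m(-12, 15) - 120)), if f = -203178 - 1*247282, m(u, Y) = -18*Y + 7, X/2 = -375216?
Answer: 364605221904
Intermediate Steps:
X = -750432 (X = 2*(-375216) = -750432)
m(u, Y) = 7 - 18*Y
f = -450460 (f = -203178 - 247282 = -450460)
(f + X)*(-257269 + 121*(m(-12, 15) - 120)) = (-450460 - 750432)*(-257269 + 121*((7 - 18*15) - 120)) = -1200892*(-257269 + 121*((7 - 270) - 120)) = -1200892*(-257269 + 121*(-263 - 120)) = -1200892*(-257269 + 121*(-383)) = -1200892*(-257269 - 46343) = -1200892*(-303612) = 364605221904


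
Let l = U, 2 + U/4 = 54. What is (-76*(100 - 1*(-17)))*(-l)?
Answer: 1849536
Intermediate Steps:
U = 208 (U = -8 + 4*54 = -8 + 216 = 208)
l = 208
(-76*(100 - 1*(-17)))*(-l) = (-76*(100 - 1*(-17)))*(-1*208) = -76*(100 + 17)*(-208) = -76*117*(-208) = -8892*(-208) = 1849536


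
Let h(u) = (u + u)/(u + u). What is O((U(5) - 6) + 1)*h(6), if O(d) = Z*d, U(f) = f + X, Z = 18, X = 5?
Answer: 90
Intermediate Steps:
U(f) = 5 + f (U(f) = f + 5 = 5 + f)
O(d) = 18*d
h(u) = 1 (h(u) = (2*u)/((2*u)) = (2*u)*(1/(2*u)) = 1)
O((U(5) - 6) + 1)*h(6) = (18*(((5 + 5) - 6) + 1))*1 = (18*((10 - 6) + 1))*1 = (18*(4 + 1))*1 = (18*5)*1 = 90*1 = 90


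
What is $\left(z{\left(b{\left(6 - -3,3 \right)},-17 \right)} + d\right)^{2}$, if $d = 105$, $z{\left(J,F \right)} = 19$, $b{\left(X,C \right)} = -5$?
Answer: $15376$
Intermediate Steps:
$\left(z{\left(b{\left(6 - -3,3 \right)},-17 \right)} + d\right)^{2} = \left(19 + 105\right)^{2} = 124^{2} = 15376$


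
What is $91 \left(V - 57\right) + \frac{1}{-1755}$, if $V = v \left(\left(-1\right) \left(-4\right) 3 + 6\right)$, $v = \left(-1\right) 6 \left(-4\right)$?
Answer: $\frac{59889374}{1755} \approx 34125.0$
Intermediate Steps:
$v = 24$ ($v = \left(-6\right) \left(-4\right) = 24$)
$V = 432$ ($V = 24 \left(\left(-1\right) \left(-4\right) 3 + 6\right) = 24 \left(4 \cdot 3 + 6\right) = 24 \left(12 + 6\right) = 24 \cdot 18 = 432$)
$91 \left(V - 57\right) + \frac{1}{-1755} = 91 \left(432 - 57\right) + \frac{1}{-1755} = 91 \cdot 375 - \frac{1}{1755} = 34125 - \frac{1}{1755} = \frac{59889374}{1755}$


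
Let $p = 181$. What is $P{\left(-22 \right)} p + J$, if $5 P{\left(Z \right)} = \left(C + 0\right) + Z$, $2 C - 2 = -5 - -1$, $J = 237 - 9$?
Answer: $- \frac{3023}{5} \approx -604.6$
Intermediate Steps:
$J = 228$ ($J = 237 - 9 = 228$)
$C = -1$ ($C = 1 + \frac{-5 - -1}{2} = 1 + \frac{-5 + 1}{2} = 1 + \frac{1}{2} \left(-4\right) = 1 - 2 = -1$)
$P{\left(Z \right)} = - \frac{1}{5} + \frac{Z}{5}$ ($P{\left(Z \right)} = \frac{\left(-1 + 0\right) + Z}{5} = \frac{-1 + Z}{5} = - \frac{1}{5} + \frac{Z}{5}$)
$P{\left(-22 \right)} p + J = \left(- \frac{1}{5} + \frac{1}{5} \left(-22\right)\right) 181 + 228 = \left(- \frac{1}{5} - \frac{22}{5}\right) 181 + 228 = \left(- \frac{23}{5}\right) 181 + 228 = - \frac{4163}{5} + 228 = - \frac{3023}{5}$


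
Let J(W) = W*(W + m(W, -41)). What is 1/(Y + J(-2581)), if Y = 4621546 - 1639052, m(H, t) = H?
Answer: 1/16305616 ≈ 6.1329e-8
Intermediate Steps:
J(W) = 2*W² (J(W) = W*(W + W) = W*(2*W) = 2*W²)
Y = 2982494
1/(Y + J(-2581)) = 1/(2982494 + 2*(-2581)²) = 1/(2982494 + 2*6661561) = 1/(2982494 + 13323122) = 1/16305616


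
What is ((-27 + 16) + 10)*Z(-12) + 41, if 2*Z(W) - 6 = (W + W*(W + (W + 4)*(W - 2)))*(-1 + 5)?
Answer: 2462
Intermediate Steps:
Z(W) = 3 + 2*W + 2*W*(W + (-2 + W)*(4 + W)) (Z(W) = 3 + ((W + W*(W + (W + 4)*(W - 2)))*(-1 + 5))/2 = 3 + ((W + W*(W + (4 + W)*(-2 + W)))*4)/2 = 3 + ((W + W*(W + (-2 + W)*(4 + W)))*4)/2 = 3 + (4*W + 4*W*(W + (-2 + W)*(4 + W)))/2 = 3 + (2*W + 2*W*(W + (-2 + W)*(4 + W))) = 3 + 2*W + 2*W*(W + (-2 + W)*(4 + W)))
((-27 + 16) + 10)*Z(-12) + 41 = ((-27 + 16) + 10)*(3 - 14*(-12) + 2*(-12)³ + 6*(-12)²) + 41 = (-11 + 10)*(3 + 168 + 2*(-1728) + 6*144) + 41 = -(3 + 168 - 3456 + 864) + 41 = -1*(-2421) + 41 = 2421 + 41 = 2462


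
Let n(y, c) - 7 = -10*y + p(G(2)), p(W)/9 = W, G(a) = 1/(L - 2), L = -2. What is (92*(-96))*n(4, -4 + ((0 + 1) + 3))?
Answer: 311328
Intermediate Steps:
G(a) = -1/4 (G(a) = 1/(-2 - 2) = 1/(-4) = -1/4)
p(W) = 9*W
n(y, c) = 19/4 - 10*y (n(y, c) = 7 + (-10*y + 9*(-1/4)) = 7 + (-10*y - 9/4) = 7 + (-9/4 - 10*y) = 19/4 - 10*y)
(92*(-96))*n(4, -4 + ((0 + 1) + 3)) = (92*(-96))*(19/4 - 10*4) = -8832*(19/4 - 40) = -8832*(-141/4) = 311328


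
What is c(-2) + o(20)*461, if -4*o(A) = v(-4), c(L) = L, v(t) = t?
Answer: 459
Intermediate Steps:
o(A) = 1 (o(A) = -1/4*(-4) = 1)
c(-2) + o(20)*461 = -2 + 1*461 = -2 + 461 = 459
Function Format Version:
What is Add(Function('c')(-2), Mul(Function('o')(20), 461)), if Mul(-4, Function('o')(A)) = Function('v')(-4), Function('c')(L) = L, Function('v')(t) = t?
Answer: 459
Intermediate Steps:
Function('o')(A) = 1 (Function('o')(A) = Mul(Rational(-1, 4), -4) = 1)
Add(Function('c')(-2), Mul(Function('o')(20), 461)) = Add(-2, Mul(1, 461)) = Add(-2, 461) = 459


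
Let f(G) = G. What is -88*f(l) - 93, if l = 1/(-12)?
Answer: -257/3 ≈ -85.667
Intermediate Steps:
l = -1/12 ≈ -0.083333
-88*f(l) - 93 = -88*(-1/12) - 93 = 22/3 - 93 = -257/3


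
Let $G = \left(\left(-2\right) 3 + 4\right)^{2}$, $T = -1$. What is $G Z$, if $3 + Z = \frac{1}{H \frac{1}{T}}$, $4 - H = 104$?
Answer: $- \frac{299}{25} \approx -11.96$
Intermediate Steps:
$H = -100$ ($H = 4 - 104 = -100$)
$G = 4$ ($G = \left(-6 + 4\right)^{2} = \left(-2\right)^{2} = 4$)
$Z = - \frac{299}{100}$ ($Z = -3 + \frac{1}{\left(-100\right) \frac{1}{-1}} = -3 + \frac{1}{\left(-100\right) \left(-1\right)} = -3 + \frac{1}{100} = - \frac{299}{100} \approx -2.99$)
$G Z = 4 \left(- \frac{299}{100}\right) = - \frac{299}{25}$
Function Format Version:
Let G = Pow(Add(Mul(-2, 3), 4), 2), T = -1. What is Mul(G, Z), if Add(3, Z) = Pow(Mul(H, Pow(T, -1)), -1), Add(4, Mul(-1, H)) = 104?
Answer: Rational(-299, 25) ≈ -11.960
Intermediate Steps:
H = -100 (H = Add(4, Mul(-1, 104)) = Add(4, -104) = -100)
G = 4 (G = Pow(Add(-6, 4), 2) = Pow(-2, 2) = 4)
Z = Rational(-299, 100) (Z = Add(-3, Pow(Mul(-100, Pow(-1, -1)), -1)) = Add(-3, Pow(Mul(-100, -1), -1)) = Add(-3, Pow(100, -1)) = Add(-3, Rational(1, 100)) = Rational(-299, 100) ≈ -2.9900)
Mul(G, Z) = Mul(4, Rational(-299, 100)) = Rational(-299, 25)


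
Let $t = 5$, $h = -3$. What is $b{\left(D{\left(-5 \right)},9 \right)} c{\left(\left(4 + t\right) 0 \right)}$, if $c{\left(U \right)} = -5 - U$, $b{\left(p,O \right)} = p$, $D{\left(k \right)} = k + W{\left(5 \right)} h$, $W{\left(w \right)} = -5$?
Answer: $-50$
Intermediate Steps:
$D{\left(k \right)} = 15 + k$ ($D{\left(k \right)} = k - -15 = k + 15 = 15 + k$)
$b{\left(D{\left(-5 \right)},9 \right)} c{\left(\left(4 + t\right) 0 \right)} = \left(15 - 5\right) \left(-5 - \left(4 + 5\right) 0\right) = 10 \left(-5 - 9 \cdot 0\right) = 10 \left(-5 - 0\right) = 10 \left(-5 + 0\right) = 10 \left(-5\right) = -50$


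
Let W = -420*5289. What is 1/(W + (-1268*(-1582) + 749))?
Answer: -1/214655 ≈ -4.6586e-6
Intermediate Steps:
W = -2221380
1/(W + (-1268*(-1582) + 749)) = 1/(-2221380 + (-1268*(-1582) + 749)) = 1/(-2221380 + (2005976 + 749)) = 1/(-2221380 + 2006725) = 1/(-214655) = -1/214655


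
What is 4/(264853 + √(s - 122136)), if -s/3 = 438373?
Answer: 264853/17537137216 - 123*I*√95/17537137216 ≈ 1.5102e-5 - 6.8361e-8*I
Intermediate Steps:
s = -1315119 (s = -3*438373 = -1315119)
4/(264853 + √(s - 122136)) = 4/(264853 + √(-1315119 - 122136)) = 4/(264853 + √(-1437255)) = 4/(264853 + 123*I*√95)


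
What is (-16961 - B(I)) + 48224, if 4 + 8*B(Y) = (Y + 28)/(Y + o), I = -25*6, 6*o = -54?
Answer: 19883525/636 ≈ 31263.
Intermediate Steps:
o = -9 (o = (1/6)*(-54) = -9)
I = -150
B(Y) = -1/2 + (28 + Y)/(8*(-9 + Y)) (B(Y) = -1/2 + ((Y + 28)/(Y - 9))/8 = -1/2 + ((28 + Y)/(-9 + Y))/8 = -1/2 + (28 + Y)/(8*(-9 + Y)))
(-16961 - B(I)) + 48224 = (-16961 - (64 - 3*(-150))/(8*(-9 - 150))) + 48224 = (-16961 - (64 + 450)/(8*(-159))) + 48224 = (-16961 - (-1)*514/(8*159)) + 48224 = (-16961 - 1*(-257/636)) + 48224 = (-16961 + 257/636) + 48224 = -10786939/636 + 48224 = 19883525/636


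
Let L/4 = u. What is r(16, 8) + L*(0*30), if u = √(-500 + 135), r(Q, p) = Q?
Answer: 16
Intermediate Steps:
u = I*√365 (u = √(-365) = I*√365 ≈ 19.105*I)
L = 4*I*√365 (L = 4*(I*√365) = 4*I*√365 ≈ 76.42*I)
r(16, 8) + L*(0*30) = 16 + (4*I*√365)*(0*30) = 16 + (4*I*√365)*0 = 16 + 0 = 16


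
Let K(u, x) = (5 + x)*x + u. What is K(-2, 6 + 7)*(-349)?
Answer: -80968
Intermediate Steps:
K(u, x) = u + x*(5 + x) (K(u, x) = x*(5 + x) + u = u + x*(5 + x))
K(-2, 6 + 7)*(-349) = (-2 + (6 + 7)² + 5*(6 + 7))*(-349) = (-2 + 13² + 5*13)*(-349) = (-2 + 169 + 65)*(-349) = 232*(-349) = -80968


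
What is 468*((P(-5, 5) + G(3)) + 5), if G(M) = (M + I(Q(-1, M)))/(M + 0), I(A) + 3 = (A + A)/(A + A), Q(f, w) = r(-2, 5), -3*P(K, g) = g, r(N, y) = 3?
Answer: 1716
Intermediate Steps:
P(K, g) = -g/3
Q(f, w) = 3
I(A) = -2 (I(A) = -3 + (A + A)/(A + A) = -3 + (2*A)/((2*A)) = -3 + (2*A)*(1/(2*A)) = -3 + 1 = -2)
G(M) = (-2 + M)/M (G(M) = (M - 2)/(M + 0) = (-2 + M)/M)
468*((P(-5, 5) + G(3)) + 5) = 468*((-⅓*5 + (-2 + 3)/3) + 5) = 468*((-5/3 + (⅓)*1) + 5) = 468*((-5/3 + ⅓) + 5) = 468*(-4/3 + 5) = 468*(11/3) = 1716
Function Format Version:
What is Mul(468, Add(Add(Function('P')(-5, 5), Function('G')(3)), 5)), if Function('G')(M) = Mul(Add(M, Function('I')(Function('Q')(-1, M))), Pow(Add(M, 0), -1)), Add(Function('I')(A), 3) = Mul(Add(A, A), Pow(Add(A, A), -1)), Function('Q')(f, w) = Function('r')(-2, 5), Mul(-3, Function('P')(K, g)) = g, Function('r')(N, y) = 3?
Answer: 1716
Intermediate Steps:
Function('P')(K, g) = Mul(Rational(-1, 3), g)
Function('Q')(f, w) = 3
Function('I')(A) = -2 (Function('I')(A) = Add(-3, Mul(Add(A, A), Pow(Add(A, A), -1))) = Add(-3, Mul(Mul(2, A), Pow(Mul(2, A), -1))) = Add(-3, Mul(Mul(2, A), Mul(Rational(1, 2), Pow(A, -1)))) = Add(-3, 1) = -2)
Function('G')(M) = Mul(Pow(M, -1), Add(-2, M)) (Function('G')(M) = Mul(Add(M, -2), Pow(Add(M, 0), -1)) = Mul(Add(-2, M), Pow(M, -1)) = Mul(Pow(M, -1), Add(-2, M)))
Mul(468, Add(Add(Function('P')(-5, 5), Function('G')(3)), 5)) = Mul(468, Add(Add(Mul(Rational(-1, 3), 5), Mul(Pow(3, -1), Add(-2, 3))), 5)) = Mul(468, Add(Add(Rational(-5, 3), Mul(Rational(1, 3), 1)), 5)) = Mul(468, Add(Add(Rational(-5, 3), Rational(1, 3)), 5)) = Mul(468, Add(Rational(-4, 3), 5)) = Mul(468, Rational(11, 3)) = 1716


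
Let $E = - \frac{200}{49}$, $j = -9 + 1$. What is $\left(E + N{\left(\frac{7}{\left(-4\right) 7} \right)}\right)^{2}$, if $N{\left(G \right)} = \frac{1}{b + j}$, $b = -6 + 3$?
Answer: $\frac{5058001}{290521} \approx 17.41$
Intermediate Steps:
$j = -8$
$b = -3$
$E = - \frac{200}{49}$ ($E = \left(-200\right) \frac{1}{49} = - \frac{200}{49} \approx -4.0816$)
$N{\left(G \right)} = - \frac{1}{11}$ ($N{\left(G \right)} = \frac{1}{-3 - 8} = \frac{1}{-11} = - \frac{1}{11}$)
$\left(E + N{\left(\frac{7}{\left(-4\right) 7} \right)}\right)^{2} = \left(- \frac{200}{49} - \frac{1}{11}\right)^{2} = \left(- \frac{2249}{539}\right)^{2} = \frac{5058001}{290521}$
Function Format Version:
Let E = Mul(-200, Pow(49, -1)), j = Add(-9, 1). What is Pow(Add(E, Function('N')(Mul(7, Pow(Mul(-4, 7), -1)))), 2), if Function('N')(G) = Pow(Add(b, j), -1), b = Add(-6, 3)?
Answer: Rational(5058001, 290521) ≈ 17.410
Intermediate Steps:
j = -8
b = -3
E = Rational(-200, 49) (E = Mul(-200, Rational(1, 49)) = Rational(-200, 49) ≈ -4.0816)
Function('N')(G) = Rational(-1, 11) (Function('N')(G) = Pow(Add(-3, -8), -1) = Pow(-11, -1) = Rational(-1, 11))
Pow(Add(E, Function('N')(Mul(7, Pow(Mul(-4, 7), -1)))), 2) = Pow(Add(Rational(-200, 49), Rational(-1, 11)), 2) = Pow(Rational(-2249, 539), 2) = Rational(5058001, 290521)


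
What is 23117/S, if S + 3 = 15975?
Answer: 23117/15972 ≈ 1.4473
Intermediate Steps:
S = 15972 (S = -3 + 15975 = 15972)
23117/S = 23117/15972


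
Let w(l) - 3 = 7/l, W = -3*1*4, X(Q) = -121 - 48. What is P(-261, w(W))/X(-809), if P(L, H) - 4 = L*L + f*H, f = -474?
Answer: -133959/338 ≈ -396.33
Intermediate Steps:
X(Q) = -169
W = -12 (W = -3*4 = -12)
w(l) = 3 + 7/l
P(L, H) = 4 + L² - 474*H (P(L, H) = 4 + (L*L - 474*H) = 4 + (L² - 474*H) = 4 + L² - 474*H)
P(-261, w(W))/X(-809) = (4 + (-261)² - 474*(3 + 7/(-12)))/(-169) = (4 + 68121 - 474*(3 + 7*(-1/12)))*(-1/169) = (4 + 68121 - 474*(3 - 7/12))*(-1/169) = (4 + 68121 - 474*29/12)*(-1/169) = (4 + 68121 - 2291/2)*(-1/169) = (133959/2)*(-1/169) = -133959/338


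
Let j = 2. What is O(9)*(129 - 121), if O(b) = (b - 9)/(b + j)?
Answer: 0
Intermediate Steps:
O(b) = (-9 + b)/(2 + b) (O(b) = (b - 9)/(b + 2) = (-9 + b)/(2 + b))
O(9)*(129 - 121) = ((-9 + 9)/(2 + 9))*(129 - 121) = (0/11)*8 = ((1/11)*0)*8 = 0*8 = 0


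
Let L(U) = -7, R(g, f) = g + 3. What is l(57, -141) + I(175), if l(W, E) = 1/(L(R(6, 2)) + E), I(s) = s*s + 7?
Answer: 4533535/148 ≈ 30632.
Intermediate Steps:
I(s) = 7 + s**2 (I(s) = s**2 + 7 = 7 + s**2)
R(g, f) = 3 + g
l(W, E) = 1/(-7 + E)
l(57, -141) + I(175) = 1/(-7 - 141) + (7 + 175**2) = 1/(-148) + (7 + 30625) = -1/148 + 30632 = 4533535/148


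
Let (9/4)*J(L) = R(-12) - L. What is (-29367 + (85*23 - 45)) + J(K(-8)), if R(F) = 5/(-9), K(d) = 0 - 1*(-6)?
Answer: -2224253/81 ≈ -27460.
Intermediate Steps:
K(d) = 6 (K(d) = 0 + 6 = 6)
R(F) = -5/9 (R(F) = 5*(-⅑) = -5/9)
J(L) = -20/81 - 4*L/9 (J(L) = 4*(-5/9 - L)/9 = -20/81 - 4*L/9)
(-29367 + (85*23 - 45)) + J(K(-8)) = (-29367 + (85*23 - 45)) + (-20/81 - 4/9*6) = (-29367 + (1955 - 45)) + (-20/81 - 8/3) = (-29367 + 1910) - 236/81 = -27457 - 236/81 = -2224253/81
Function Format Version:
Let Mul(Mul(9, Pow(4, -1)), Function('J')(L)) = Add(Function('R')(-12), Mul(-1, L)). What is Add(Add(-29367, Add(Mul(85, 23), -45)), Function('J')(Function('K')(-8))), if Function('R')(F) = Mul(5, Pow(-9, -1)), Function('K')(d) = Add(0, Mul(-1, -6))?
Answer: Rational(-2224253, 81) ≈ -27460.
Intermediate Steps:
Function('K')(d) = 6 (Function('K')(d) = Add(0, 6) = 6)
Function('R')(F) = Rational(-5, 9) (Function('R')(F) = Mul(5, Rational(-1, 9)) = Rational(-5, 9))
Function('J')(L) = Add(Rational(-20, 81), Mul(Rational(-4, 9), L)) (Function('J')(L) = Mul(Rational(4, 9), Add(Rational(-5, 9), Mul(-1, L))) = Add(Rational(-20, 81), Mul(Rational(-4, 9), L)))
Add(Add(-29367, Add(Mul(85, 23), -45)), Function('J')(Function('K')(-8))) = Add(Add(-29367, Add(Mul(85, 23), -45)), Add(Rational(-20, 81), Mul(Rational(-4, 9), 6))) = Add(Add(-29367, Add(1955, -45)), Add(Rational(-20, 81), Rational(-8, 3))) = Add(Add(-29367, 1910), Rational(-236, 81)) = Add(-27457, Rational(-236, 81)) = Rational(-2224253, 81)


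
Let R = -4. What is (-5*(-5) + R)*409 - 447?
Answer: 8142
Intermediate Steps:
(-5*(-5) + R)*409 - 447 = (-5*(-5) - 4)*409 - 447 = (25 - 4)*409 - 447 = 21*409 - 447 = 8589 - 447 = 8142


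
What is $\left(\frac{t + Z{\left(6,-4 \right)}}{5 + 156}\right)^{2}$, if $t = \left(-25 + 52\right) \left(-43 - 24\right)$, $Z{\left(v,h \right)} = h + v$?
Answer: $\frac{3265249}{25921} \approx 125.97$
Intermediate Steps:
$t = -1809$ ($t = 27 \left(-67\right) = -1809$)
$\left(\frac{t + Z{\left(6,-4 \right)}}{5 + 156}\right)^{2} = \left(\frac{-1809 + \left(-4 + 6\right)}{5 + 156}\right)^{2} = \left(\frac{-1809 + 2}{161}\right)^{2} = \left(\left(-1807\right) \frac{1}{161}\right)^{2} = \left(- \frac{1807}{161}\right)^{2} = \frac{3265249}{25921}$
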